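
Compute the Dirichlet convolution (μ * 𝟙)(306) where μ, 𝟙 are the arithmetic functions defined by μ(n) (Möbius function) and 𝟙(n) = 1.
(μ * 𝟙)(306) = 0

Divisors of 306: [1, 2, 3, 6, 9, 17, 18, 34, 51, 102, 153, 306]. For each d | 306:
  d = 1: μ(1) · 𝟙(306/1) = 1 · 1 = 1
  d = 2: μ(2) · 𝟙(306/2) = -1 · 1 = -1
  d = 3: μ(3) · 𝟙(306/3) = -1 · 1 = -1
  d = 6: μ(6) · 𝟙(306/6) = 1 · 1 = 1
  d = 9: μ(9) · 𝟙(306/9) = 0 · 1 = 0
  d = 17: μ(17) · 𝟙(306/17) = -1 · 1 = -1
  d = 18: μ(18) · 𝟙(306/18) = 0 · 1 = 0
  d = 34: μ(34) · 𝟙(306/34) = 1 · 1 = 1
  d = 51: μ(51) · 𝟙(306/51) = 1 · 1 = 1
  d = 102: μ(102) · 𝟙(306/102) = -1 · 1 = -1
  d = 153: μ(153) · 𝟙(306/153) = 0 · 1 = 0
  d = 306: μ(306) · 𝟙(306/306) = 0 · 1 = 0
Summing: (μ * 𝟙)(306) = 1 + -1 + -1 + 1 + 0 + -1 + 0 + 1 + 1 + -1 + 0 + 0 = 0.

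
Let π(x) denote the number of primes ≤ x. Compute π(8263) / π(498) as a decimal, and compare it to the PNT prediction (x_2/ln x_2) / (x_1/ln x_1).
π(8263)/π(498) = 1036/94 ≈ 11.0213;  PNT prediction ≈ 11.4250.

π(498) = 94 and π(8263) = 1036, so π(8263)/π(498) ≈ 11.0213. The PNT-predicted ratio is (8263/ln(8263)) / (498/ln(498)) ≈ 11.4250. The two agree to within a few percent, as expected.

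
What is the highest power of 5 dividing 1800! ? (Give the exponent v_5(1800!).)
v_5(1800!) = 448

Legendre's formula: v_p(n!) = Σ_{k ≥ 1} ⌊n / p^k⌋. For p = 5, n = 1800, the terms are:
  ⌊1800/5^1⌋ = ⌊1800/5⌋ = 360
  ⌊1800/5^2⌋ = ⌊1800/25⌋ = 72
  ⌊1800/5^3⌋ = ⌊1800/125⌋ = 14
  ⌊1800/5^4⌋ = ⌊1800/625⌋ = 2
(the next term ⌊1800/5^5⌋ = 0, terminating the sum). Summing: v_5(1800!) = 360 + 72 + 14 + 2 = 448.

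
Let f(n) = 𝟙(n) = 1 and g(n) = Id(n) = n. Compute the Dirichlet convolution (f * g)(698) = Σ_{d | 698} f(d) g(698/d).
(𝟙 * Id)(698) = 1050

Divisors of 698: [1, 2, 349, 698]. For each d | 698:
  d = 1: 𝟙(1) · Id(698/1) = 1 · 698 = 698
  d = 2: 𝟙(2) · Id(698/2) = 1 · 349 = 349
  d = 349: 𝟙(349) · Id(698/349) = 1 · 2 = 2
  d = 698: 𝟙(698) · Id(698/698) = 1 · 1 = 1
Summing: (𝟙 * Id)(698) = 698 + 349 + 2 + 1 = 1050.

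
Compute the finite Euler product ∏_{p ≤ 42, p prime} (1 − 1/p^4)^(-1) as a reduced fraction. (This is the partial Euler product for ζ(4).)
∏ = 56920287300311688614065768651369188407/52590894536588738800643997696000000000

The primes p ≤ 42 are [2, 3, 5, 7, 11, 13, 17, 19, 23, 29, 31, 37, 41]. For each prime, (1 − 1/p^4)^(-1) = p^4 / (p^4 − 1). The product is (1 − 1/2^4)^(-1), (1 − 1/3^4)^(-1), (1 − 1/5^4)^(-1), (1 − 1/7^4)^(-1), (1 − 1/11^4)^(-1), (1 − 1/13^4)^(-1), (1 − 1/17^4)^(-1), (1 − 1/19^4)^(-1), (1 − 1/23^4)^(-1), (1 − 1/29^4)^(-1), (1 − 1/31^4)^(-1), (1 − 1/37^4)^(-1), (1 − 1/41^4)^(-1) = ∏ p^4 / (p^4 − 1) = 56920287300311688614065768651369188407/52590894536588738800643997696000000000.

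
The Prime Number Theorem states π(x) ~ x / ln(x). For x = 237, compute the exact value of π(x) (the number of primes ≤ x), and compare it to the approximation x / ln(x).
π(237) = 51;  x/ln(x) ≈ 43.34;  relative error ≈ 15.01%.

Directly count primes up to 237: π(237) = 51. The PNT approximation gives 237/ln(237) ≈ 237/5.46806 ≈ 43.34. Relative error (π(x) − x/ln(x)) / π(x) ≈ 15.01%; the approximation is known to undercount slightly (Li(x) is a better estimate).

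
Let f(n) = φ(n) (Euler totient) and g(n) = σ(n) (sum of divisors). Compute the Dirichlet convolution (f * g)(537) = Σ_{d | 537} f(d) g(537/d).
(φ * σ)(537) = 2148

Divisors of 537: [1, 3, 179, 537]. For each d | 537:
  d = 1: φ(1) · σ(537/1) = 1 · 720 = 720
  d = 3: φ(3) · σ(537/3) = 2 · 180 = 360
  d = 179: φ(179) · σ(537/179) = 178 · 4 = 712
  d = 537: φ(537) · σ(537/537) = 356 · 1 = 356
Summing: (φ * σ)(537) = 720 + 360 + 712 + 356 = 2148.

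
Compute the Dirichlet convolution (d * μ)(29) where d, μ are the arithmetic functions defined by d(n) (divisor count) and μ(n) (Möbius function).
(d * μ)(29) = 1

Divisors of 29: [1, 29]. For each d | 29:
  d = 1: d(1) · μ(29/1) = 1 · -1 = -1
  d = 29: d(29) · μ(29/29) = 2 · 1 = 2
Summing: (d * μ)(29) = -1 + 2 = 1.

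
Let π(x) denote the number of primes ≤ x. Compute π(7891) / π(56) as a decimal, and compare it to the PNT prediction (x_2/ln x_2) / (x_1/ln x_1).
π(7891)/π(56) = 997/16 ≈ 62.3125;  PNT prediction ≈ 63.2102.

π(56) = 16 and π(7891) = 997, so π(7891)/π(56) ≈ 62.3125. The PNT-predicted ratio is (7891/ln(7891)) / (56/ln(56)) ≈ 63.2102. The two agree to within a few percent, as expected.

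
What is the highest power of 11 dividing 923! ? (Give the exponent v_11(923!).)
v_11(923!) = 90

Legendre's formula: v_p(n!) = Σ_{k ≥ 1} ⌊n / p^k⌋. For p = 11, n = 923, the terms are:
  ⌊923/11^1⌋ = ⌊923/11⌋ = 83
  ⌊923/11^2⌋ = ⌊923/121⌋ = 7
(the next term ⌊923/11^3⌋ = 0, terminating the sum). Summing: v_11(923!) = 83 + 7 = 90.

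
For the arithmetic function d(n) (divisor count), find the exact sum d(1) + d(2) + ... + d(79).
Σ_{n ≤ 79} d(n) = 358

Compute d(n) for each 1 ≤ n ≤ 79: d(1) = 1, d(2) = 2, d(3) = 2, d(4) = 3, d(5) = 2, d(6) = 4, d(7) = 2, d(8) = 4, d(9) = 3, d(10) = 4, d(11) = 2, d(12) = 6, d(13) = 2, d(14) = 4, d(15) = 4, d(16) = 5, d(17) = 2, d(18) = 6, d(19) = 2, d(20) = 6, d(21) = 4, d(22) = 4, d(23) = 2, d(24) = 8, d(25) = 3, d(26) = 4, d(27) = 4, d(28) = 6, d(29) = 2, d(30) = 8, d(31) = 2, d(32) = 6, d(33) = 4, d(34) = 4, d(35) = 4, d(36) = 9, d(37) = 2, d(38) = 4, d(39) = 4, d(40) = 8, d(41) = 2, d(42) = 8, d(43) = 2, d(44) = 6, d(45) = 6, d(46) = 4, d(47) = 2, d(48) = 10, d(49) = 3, d(50) = 6, d(51) = 4, d(52) = 6, d(53) = 2, d(54) = 8, d(55) = 4, d(56) = 8, d(57) = 4, d(58) = 4, d(59) = 2, d(60) = 12, d(61) = 2, d(62) = 4, d(63) = 6, d(64) = 7, d(65) = 4, d(66) = 8, d(67) = 2, d(68) = 6, d(69) = 4, d(70) = 8, d(71) = 2, d(72) = 12, d(73) = 2, d(74) = 4, d(75) = 6, d(76) = 6, d(77) = 4, d(78) = 8, d(79) = 2. Summing all 79 values: 358. (Dirichlet's divisor formula: Σ_{n ≤ x} d(n) = x ln(x) + (2γ − 1) x + O(√x). For x = 79, the asymptotic estimate is ≈ 357.39.)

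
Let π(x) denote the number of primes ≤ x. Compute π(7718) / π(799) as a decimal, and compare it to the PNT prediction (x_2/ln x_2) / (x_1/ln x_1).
π(7718)/π(799) = 979/139 ≈ 7.0432;  PNT prediction ≈ 7.2122.

π(799) = 139 and π(7718) = 979, so π(7718)/π(799) ≈ 7.0432. The PNT-predicted ratio is (7718/ln(7718)) / (799/ln(799)) ≈ 7.2122. The two agree to within a few percent, as expected.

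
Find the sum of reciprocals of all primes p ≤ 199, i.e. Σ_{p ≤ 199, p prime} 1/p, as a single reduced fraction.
Σ 1/p = 15202313841027497739047080375538859939135227730139536997746371469607707132833646367/7799922041683461553249199106329813876687996789903550945093032474868511536164700810

π(199) = 46, so the primes ≤ 199 are [2, 3, 5, 7, 11, 13, 17, 19, 23, 29, 31, 37, 41, 43, 47, 53, 59, 61, 67, 71, 73, 79, 83, 89, 97, 101, 103, 107, 109, 113, 127, 131, 137, 139, 149, 151, 157, 163, 167, 173, 179, 181, 191, 193, 197, 199]. Summing 1/p over these primes: 15202313841027497739047080375538859939135227730139536997746371469607707132833646367/7799922041683461553249199106329813876687996789903550945093032474868511536164700810 ≈ 1.9490. Mertens estimate ln ln(199) + 0.2615 ≈ 1.9279.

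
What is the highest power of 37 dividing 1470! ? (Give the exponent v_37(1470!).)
v_37(1470!) = 40

Legendre's formula: v_p(n!) = Σ_{k ≥ 1} ⌊n / p^k⌋. For p = 37, n = 1470, the terms are:
  ⌊1470/37^1⌋ = ⌊1470/37⌋ = 39
  ⌊1470/37^2⌋ = ⌊1470/1369⌋ = 1
(the next term ⌊1470/37^3⌋ = 0, terminating the sum). Summing: v_37(1470!) = 39 + 1 = 40.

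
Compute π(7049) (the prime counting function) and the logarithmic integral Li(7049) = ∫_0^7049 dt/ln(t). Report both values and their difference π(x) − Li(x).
π(7049) = 906;  Li(7049) ≈ 919.86;  π(x) − Li(x) ≈ -13.86.

Direct count of primes ≤ 7049 gives π(7049) = 906. Numerical evaluation of the logarithmic integral gives Li(7049) ≈ 919.86. The difference π(x) − Li(x) ≈ -13.86 is typically negative for small/moderate x (Li(x) overestimates), though Littlewood's theorem shows this sign changes infinitely often.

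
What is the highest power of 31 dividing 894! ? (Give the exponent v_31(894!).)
v_31(894!) = 28

Legendre's formula: v_p(n!) = Σ_{k ≥ 1} ⌊n / p^k⌋. For p = 31, n = 894, the terms are:
  ⌊894/31^1⌋ = ⌊894/31⌋ = 28
(the next term ⌊894/31^2⌋ = 0, terminating the sum). Summing: v_31(894!) = 28 = 28.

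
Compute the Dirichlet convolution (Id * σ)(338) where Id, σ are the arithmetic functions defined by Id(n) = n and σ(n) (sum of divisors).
(Id * σ)(338) = 2670

Divisors of 338: [1, 2, 13, 26, 169, 338]. For each d | 338:
  d = 1: Id(1) · σ(338/1) = 1 · 549 = 549
  d = 2: Id(2) · σ(338/2) = 2 · 183 = 366
  d = 13: Id(13) · σ(338/13) = 13 · 42 = 546
  d = 26: Id(26) · σ(338/26) = 26 · 14 = 364
  d = 169: Id(169) · σ(338/169) = 169 · 3 = 507
  d = 338: Id(338) · σ(338/338) = 338 · 1 = 338
Summing: (Id * σ)(338) = 549 + 366 + 546 + 364 + 507 + 338 = 2670.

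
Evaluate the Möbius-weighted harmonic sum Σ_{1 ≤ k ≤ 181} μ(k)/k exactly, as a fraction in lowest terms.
Σ μ(k)/k = -55899517432623235554411607600017313811576767641103296860860299685947631/5397346292805549782720214077673687806275517530364350655459511599582614290

Values of μ(k) for 1 ≤ k ≤ 181: μ(1) = 1, μ(2) = -1, μ(3) = -1, μ(5) = -1, μ(6) = 1, μ(7) = -1, μ(10) = 1, μ(11) = -1, μ(13) = -1, μ(14) = 1, μ(15) = 1, μ(17) = -1, μ(19) = -1, μ(21) = 1, μ(22) = 1, μ(23) = -1, μ(26) = 1, μ(29) = -1, μ(30) = -1, μ(31) = -1, μ(33) = 1, μ(34) = 1, μ(35) = 1, μ(37) = -1, μ(38) = 1, μ(39) = 1, μ(41) = -1, μ(42) = -1, μ(43) = -1, μ(46) = 1, μ(47) = -1, μ(51) = 1, μ(53) = -1, μ(55) = 1, μ(57) = 1, μ(58) = 1, μ(59) = -1, μ(61) = -1, μ(62) = 1, μ(65) = 1, μ(66) = -1, μ(67) = -1, μ(69) = 1, μ(70) = -1, μ(71) = -1, μ(73) = -1, μ(74) = 1, μ(77) = 1, μ(78) = -1, μ(79) = -1, μ(82) = 1, μ(83) = -1, μ(85) = 1, μ(86) = 1, μ(87) = 1, μ(89) = -1, μ(91) = 1, μ(93) = 1, μ(94) = 1, μ(95) = 1, μ(97) = -1, μ(101) = -1, μ(102) = -1, μ(103) = -1, μ(105) = -1, μ(106) = 1, μ(107) = -1, μ(109) = -1, μ(110) = -1, μ(111) = 1, μ(113) = -1, μ(114) = -1, μ(115) = 1, μ(118) = 1, μ(119) = 1, μ(122) = 1, μ(123) = 1, μ(127) = -1, μ(129) = 1, μ(130) = -1, μ(131) = -1, μ(133) = 1, μ(134) = 1, μ(137) = -1, μ(138) = -1, μ(139) = -1, μ(141) = 1, μ(142) = 1, μ(143) = 1, μ(145) = 1, μ(146) = 1, μ(149) = -1, μ(151) = -1, μ(154) = -1, μ(155) = 1, μ(157) = -1, μ(158) = 1, μ(159) = 1, μ(161) = 1, μ(163) = -1, μ(165) = -1, μ(166) = 1, μ(167) = -1, μ(170) = -1, μ(173) = -1, μ(174) = -1, μ(177) = 1, μ(178) = 1, μ(179) = -1, μ(181) = -1, with μ = 0 on non-squarefree integers. Summing μ(k)/k for k where μ(k) ≠ 0 gives -55899517432623235554411607600017313811576767641103296860860299685947631/5397346292805549782720214077673687806275517530364350655459511599582614290 ≈ -0.0104. (PNT ⟺ this sum → 0 as n → ∞.)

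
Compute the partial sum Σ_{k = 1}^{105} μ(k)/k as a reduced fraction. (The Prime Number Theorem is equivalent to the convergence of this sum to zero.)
Σ μ(k)/k = -8915416487220473705412024884245769093/1142134453758344198700310554223440876010

Values of μ(k) for 1 ≤ k ≤ 105: μ(1) = 1, μ(2) = -1, μ(3) = -1, μ(5) = -1, μ(6) = 1, μ(7) = -1, μ(10) = 1, μ(11) = -1, μ(13) = -1, μ(14) = 1, μ(15) = 1, μ(17) = -1, μ(19) = -1, μ(21) = 1, μ(22) = 1, μ(23) = -1, μ(26) = 1, μ(29) = -1, μ(30) = -1, μ(31) = -1, μ(33) = 1, μ(34) = 1, μ(35) = 1, μ(37) = -1, μ(38) = 1, μ(39) = 1, μ(41) = -1, μ(42) = -1, μ(43) = -1, μ(46) = 1, μ(47) = -1, μ(51) = 1, μ(53) = -1, μ(55) = 1, μ(57) = 1, μ(58) = 1, μ(59) = -1, μ(61) = -1, μ(62) = 1, μ(65) = 1, μ(66) = -1, μ(67) = -1, μ(69) = 1, μ(70) = -1, μ(71) = -1, μ(73) = -1, μ(74) = 1, μ(77) = 1, μ(78) = -1, μ(79) = -1, μ(82) = 1, μ(83) = -1, μ(85) = 1, μ(86) = 1, μ(87) = 1, μ(89) = -1, μ(91) = 1, μ(93) = 1, μ(94) = 1, μ(95) = 1, μ(97) = -1, μ(101) = -1, μ(102) = -1, μ(103) = -1, μ(105) = -1, with μ = 0 on non-squarefree integers. Summing μ(k)/k for k where μ(k) ≠ 0 gives -8915416487220473705412024884245769093/1142134453758344198700310554223440876010 ≈ -0.0078. (PNT ⟺ this sum → 0 as n → ∞.)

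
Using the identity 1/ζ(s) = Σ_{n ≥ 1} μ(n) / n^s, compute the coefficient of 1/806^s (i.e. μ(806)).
μ(806) = -1

Factor n = 806 = 2 · 13 · 31. μ(n) = 0 if any exponent ≥ 2 (not squarefree); otherwise μ(n) = (−1)^{ω(n)} where ω(n) is the number of distinct prime factors. Applying: μ(806) = -1.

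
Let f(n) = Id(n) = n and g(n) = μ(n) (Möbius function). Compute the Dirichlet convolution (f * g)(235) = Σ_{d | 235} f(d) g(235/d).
(Id * μ)(235) = 184

Divisors of 235: [1, 5, 47, 235]. For each d | 235:
  d = 1: Id(1) · μ(235/1) = 1 · 1 = 1
  d = 5: Id(5) · μ(235/5) = 5 · -1 = -5
  d = 47: Id(47) · μ(235/47) = 47 · -1 = -47
  d = 235: Id(235) · μ(235/235) = 235 · 1 = 235
Summing: (Id * μ)(235) = 1 + -5 + -47 + 235 = 184.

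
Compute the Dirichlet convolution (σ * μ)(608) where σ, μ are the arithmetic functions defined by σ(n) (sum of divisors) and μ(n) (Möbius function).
(σ * μ)(608) = 608

Divisors of 608: [1, 2, 4, 8, 16, 19, 32, 38, 76, 152, 304, 608]. For each d | 608:
  d = 1: σ(1) · μ(608/1) = 1 · 0 = 0
  d = 2: σ(2) · μ(608/2) = 3 · 0 = 0
  d = 4: σ(4) · μ(608/4) = 7 · 0 = 0
  d = 8: σ(8) · μ(608/8) = 15 · 0 = 0
  d = 16: σ(16) · μ(608/16) = 31 · 1 = 31
  d = 19: σ(19) · μ(608/19) = 20 · 0 = 0
  d = 32: σ(32) · μ(608/32) = 63 · -1 = -63
  d = 38: σ(38) · μ(608/38) = 60 · 0 = 0
  d = 76: σ(76) · μ(608/76) = 140 · 0 = 0
  d = 152: σ(152) · μ(608/152) = 300 · 0 = 0
  d = 304: σ(304) · μ(608/304) = 620 · -1 = -620
  d = 608: σ(608) · μ(608/608) = 1260 · 1 = 1260
Summing: (σ * μ)(608) = 0 + 0 + 0 + 0 + 31 + 0 + -63 + 0 + 0 + 0 + -620 + 1260 = 608.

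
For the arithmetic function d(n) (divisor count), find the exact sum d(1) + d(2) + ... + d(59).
Σ_{n ≤ 59} d(n) = 249

Compute d(n) for each 1 ≤ n ≤ 59: d(1) = 1, d(2) = 2, d(3) = 2, d(4) = 3, d(5) = 2, d(6) = 4, d(7) = 2, d(8) = 4, d(9) = 3, d(10) = 4, d(11) = 2, d(12) = 6, d(13) = 2, d(14) = 4, d(15) = 4, d(16) = 5, d(17) = 2, d(18) = 6, d(19) = 2, d(20) = 6, d(21) = 4, d(22) = 4, d(23) = 2, d(24) = 8, d(25) = 3, d(26) = 4, d(27) = 4, d(28) = 6, d(29) = 2, d(30) = 8, d(31) = 2, d(32) = 6, d(33) = 4, d(34) = 4, d(35) = 4, d(36) = 9, d(37) = 2, d(38) = 4, d(39) = 4, d(40) = 8, d(41) = 2, d(42) = 8, d(43) = 2, d(44) = 6, d(45) = 6, d(46) = 4, d(47) = 2, d(48) = 10, d(49) = 3, d(50) = 6, d(51) = 4, d(52) = 6, d(53) = 2, d(54) = 8, d(55) = 4, d(56) = 8, d(57) = 4, d(58) = 4, d(59) = 2. Summing all 59 values: 249. (Dirichlet's divisor formula: Σ_{n ≤ x} d(n) = x ln(x) + (2γ − 1) x + O(√x). For x = 59, the asymptotic estimate is ≈ 249.69.)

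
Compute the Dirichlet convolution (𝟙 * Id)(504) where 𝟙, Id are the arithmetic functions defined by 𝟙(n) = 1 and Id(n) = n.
(𝟙 * Id)(504) = 1560

Divisors of 504: [1, 2, 3, 4, 6, 7, 8, 9, 12, 14, 18, 21, 24, 28, 36, 42, 56, 63, 72, 84, 126, 168, 252, 504]. For each d | 504:
  d = 1: 𝟙(1) · Id(504/1) = 1 · 504 = 504
  d = 2: 𝟙(2) · Id(504/2) = 1 · 252 = 252
  d = 3: 𝟙(3) · Id(504/3) = 1 · 168 = 168
  d = 4: 𝟙(4) · Id(504/4) = 1 · 126 = 126
  d = 6: 𝟙(6) · Id(504/6) = 1 · 84 = 84
  d = 7: 𝟙(7) · Id(504/7) = 1 · 72 = 72
  d = 8: 𝟙(8) · Id(504/8) = 1 · 63 = 63
  d = 9: 𝟙(9) · Id(504/9) = 1 · 56 = 56
  d = 12: 𝟙(12) · Id(504/12) = 1 · 42 = 42
  d = 14: 𝟙(14) · Id(504/14) = 1 · 36 = 36
  d = 18: 𝟙(18) · Id(504/18) = 1 · 28 = 28
  d = 21: 𝟙(21) · Id(504/21) = 1 · 24 = 24
  d = 24: 𝟙(24) · Id(504/24) = 1 · 21 = 21
  d = 28: 𝟙(28) · Id(504/28) = 1 · 18 = 18
  d = 36: 𝟙(36) · Id(504/36) = 1 · 14 = 14
  d = 42: 𝟙(42) · Id(504/42) = 1 · 12 = 12
  d = 56: 𝟙(56) · Id(504/56) = 1 · 9 = 9
  d = 63: 𝟙(63) · Id(504/63) = 1 · 8 = 8
  d = 72: 𝟙(72) · Id(504/72) = 1 · 7 = 7
  d = 84: 𝟙(84) · Id(504/84) = 1 · 6 = 6
  d = 126: 𝟙(126) · Id(504/126) = 1 · 4 = 4
  d = 168: 𝟙(168) · Id(504/168) = 1 · 3 = 3
  d = 252: 𝟙(252) · Id(504/252) = 1 · 2 = 2
  d = 504: 𝟙(504) · Id(504/504) = 1 · 1 = 1
Summing: (𝟙 * Id)(504) = 504 + 252 + 168 + 126 + 84 + 72 + 63 + 56 + 42 + 36 + 28 + 24 + 21 + 18 + 14 + 12 + 9 + 8 + 7 + 6 + 4 + 3 + 2 + 1 = 1560.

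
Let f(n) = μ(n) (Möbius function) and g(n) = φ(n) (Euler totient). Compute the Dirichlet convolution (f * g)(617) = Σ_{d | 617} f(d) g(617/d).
(μ * φ)(617) = 615

Divisors of 617: [1, 617]. For each d | 617:
  d = 1: μ(1) · φ(617/1) = 1 · 616 = 616
  d = 617: μ(617) · φ(617/617) = -1 · 1 = -1
Summing: (μ * φ)(617) = 616 + -1 = 615.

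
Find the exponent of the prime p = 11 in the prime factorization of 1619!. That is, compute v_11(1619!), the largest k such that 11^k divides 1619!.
v_11(1619!) = 161

Legendre's formula: v_p(n!) = Σ_{k ≥ 1} ⌊n / p^k⌋. For p = 11, n = 1619, the terms are:
  ⌊1619/11^1⌋ = ⌊1619/11⌋ = 147
  ⌊1619/11^2⌋ = ⌊1619/121⌋ = 13
  ⌊1619/11^3⌋ = ⌊1619/1331⌋ = 1
(the next term ⌊1619/11^4⌋ = 0, terminating the sum). Summing: v_11(1619!) = 147 + 13 + 1 = 161.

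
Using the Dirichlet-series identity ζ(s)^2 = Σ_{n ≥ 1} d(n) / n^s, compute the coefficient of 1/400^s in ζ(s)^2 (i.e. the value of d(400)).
d(400) = 15

ζ(s)^2 = (Σ 1/m^s)(Σ 1/k^s). The coefficient of 1/n^s in the product is the number of ordered pairs (m, k) with mk = n, which equals d(n). For n = 400, divisors are [1, 2, 4, 5, 8, 10, 16, 20, 25, 40, 50, 80, 100, 200, 400], so d(400) = 15.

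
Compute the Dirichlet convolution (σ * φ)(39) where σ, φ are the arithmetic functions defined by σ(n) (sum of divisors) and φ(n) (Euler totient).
(σ * φ)(39) = 156

Divisors of 39: [1, 3, 13, 39]. For each d | 39:
  d = 1: σ(1) · φ(39/1) = 1 · 24 = 24
  d = 3: σ(3) · φ(39/3) = 4 · 12 = 48
  d = 13: σ(13) · φ(39/13) = 14 · 2 = 28
  d = 39: σ(39) · φ(39/39) = 56 · 1 = 56
Summing: (σ * φ)(39) = 24 + 48 + 28 + 56 = 156.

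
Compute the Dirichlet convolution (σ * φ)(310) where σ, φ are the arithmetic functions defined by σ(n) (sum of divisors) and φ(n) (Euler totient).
(σ * φ)(310) = 2480

Divisors of 310: [1, 2, 5, 10, 31, 62, 155, 310]. For each d | 310:
  d = 1: σ(1) · φ(310/1) = 1 · 120 = 120
  d = 2: σ(2) · φ(310/2) = 3 · 120 = 360
  d = 5: σ(5) · φ(310/5) = 6 · 30 = 180
  d = 10: σ(10) · φ(310/10) = 18 · 30 = 540
  d = 31: σ(31) · φ(310/31) = 32 · 4 = 128
  d = 62: σ(62) · φ(310/62) = 96 · 4 = 384
  d = 155: σ(155) · φ(310/155) = 192 · 1 = 192
  d = 310: σ(310) · φ(310/310) = 576 · 1 = 576
Summing: (σ * φ)(310) = 120 + 360 + 180 + 540 + 128 + 384 + 192 + 576 = 2480.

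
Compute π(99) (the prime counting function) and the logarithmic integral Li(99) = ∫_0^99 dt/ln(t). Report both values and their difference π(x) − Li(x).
π(99) = 25;  Li(99) ≈ 29.91;  π(x) − Li(x) ≈ -4.91.

Direct count of primes ≤ 99 gives π(99) = 25. Numerical evaluation of the logarithmic integral gives Li(99) ≈ 29.91. The difference π(x) − Li(x) ≈ -4.91 is typically negative for small/moderate x (Li(x) overestimates), though Littlewood's theorem shows this sign changes infinitely often.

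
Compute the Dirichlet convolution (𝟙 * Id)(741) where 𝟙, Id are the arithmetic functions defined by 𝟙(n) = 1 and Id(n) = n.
(𝟙 * Id)(741) = 1120

Divisors of 741: [1, 3, 13, 19, 39, 57, 247, 741]. For each d | 741:
  d = 1: 𝟙(1) · Id(741/1) = 1 · 741 = 741
  d = 3: 𝟙(3) · Id(741/3) = 1 · 247 = 247
  d = 13: 𝟙(13) · Id(741/13) = 1 · 57 = 57
  d = 19: 𝟙(19) · Id(741/19) = 1 · 39 = 39
  d = 39: 𝟙(39) · Id(741/39) = 1 · 19 = 19
  d = 57: 𝟙(57) · Id(741/57) = 1 · 13 = 13
  d = 247: 𝟙(247) · Id(741/247) = 1 · 3 = 3
  d = 741: 𝟙(741) · Id(741/741) = 1 · 1 = 1
Summing: (𝟙 * Id)(741) = 741 + 247 + 57 + 39 + 19 + 13 + 3 + 1 = 1120.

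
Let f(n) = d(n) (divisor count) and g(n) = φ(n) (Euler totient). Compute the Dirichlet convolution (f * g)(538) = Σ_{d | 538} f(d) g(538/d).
(d * φ)(538) = 810

Divisors of 538: [1, 2, 269, 538]. For each d | 538:
  d = 1: d(1) · φ(538/1) = 1 · 268 = 268
  d = 2: d(2) · φ(538/2) = 2 · 268 = 536
  d = 269: d(269) · φ(538/269) = 2 · 1 = 2
  d = 538: d(538) · φ(538/538) = 4 · 1 = 4
Summing: (d * φ)(538) = 268 + 536 + 2 + 4 = 810.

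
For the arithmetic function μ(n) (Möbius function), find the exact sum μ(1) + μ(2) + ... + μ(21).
Σ_{n ≤ 21} μ(n) = -2

Compute μ(n) for each 1 ≤ n ≤ 21: μ(1) = 1, μ(2) = -1, μ(3) = -1, μ(4) = 0, μ(5) = -1, μ(6) = 1, μ(7) = -1, μ(8) = 0, μ(9) = 0, μ(10) = 1, μ(11) = -1, μ(12) = 0, μ(13) = -1, μ(14) = 1, μ(15) = 1, μ(16) = 0, μ(17) = -1, μ(18) = 0, μ(19) = -1, μ(20) = 0, μ(21) = 1. Summing all 21 values: -2. (Mertens function M(x) = Σ_{n ≤ x} μ(n); on average M(x) should be small (PNT ⟺ M(x) = o(x)).)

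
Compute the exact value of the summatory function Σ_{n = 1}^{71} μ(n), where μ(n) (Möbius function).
Σ_{n ≤ 71} μ(n) = -3

Compute μ(n) for each 1 ≤ n ≤ 71: μ(1) = 1, μ(2) = -1, μ(3) = -1, μ(4) = 0, μ(5) = -1, μ(6) = 1, μ(7) = -1, μ(8) = 0, μ(9) = 0, μ(10) = 1, μ(11) = -1, μ(12) = 0, μ(13) = -1, μ(14) = 1, μ(15) = 1, μ(16) = 0, μ(17) = -1, μ(18) = 0, μ(19) = -1, μ(20) = 0, μ(21) = 1, μ(22) = 1, μ(23) = -1, μ(24) = 0, μ(25) = 0, μ(26) = 1, μ(27) = 0, μ(28) = 0, μ(29) = -1, μ(30) = -1, μ(31) = -1, μ(32) = 0, μ(33) = 1, μ(34) = 1, μ(35) = 1, μ(36) = 0, μ(37) = -1, μ(38) = 1, μ(39) = 1, μ(40) = 0, μ(41) = -1, μ(42) = -1, μ(43) = -1, μ(44) = 0, μ(45) = 0, μ(46) = 1, μ(47) = -1, μ(48) = 0, μ(49) = 0, μ(50) = 0, μ(51) = 1, μ(52) = 0, μ(53) = -1, μ(54) = 0, μ(55) = 1, μ(56) = 0, μ(57) = 1, μ(58) = 1, μ(59) = -1, μ(60) = 0, μ(61) = -1, μ(62) = 1, μ(63) = 0, μ(64) = 0, μ(65) = 1, μ(66) = -1, μ(67) = -1, μ(68) = 0, μ(69) = 1, μ(70) = -1, μ(71) = -1. Summing all 71 values: -3. (Mertens function M(x) = Σ_{n ≤ x} μ(n); on average M(x) should be small (PNT ⟺ M(x) = o(x)).)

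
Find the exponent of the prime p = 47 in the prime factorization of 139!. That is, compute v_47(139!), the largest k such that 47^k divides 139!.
v_47(139!) = 2

Legendre's formula: v_p(n!) = Σ_{k ≥ 1} ⌊n / p^k⌋. For p = 47, n = 139, the terms are:
  ⌊139/47^1⌋ = ⌊139/47⌋ = 2
(the next term ⌊139/47^2⌋ = 0, terminating the sum). Summing: v_47(139!) = 2 = 2.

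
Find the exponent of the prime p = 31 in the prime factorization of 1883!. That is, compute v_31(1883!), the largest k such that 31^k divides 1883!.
v_31(1883!) = 61

Legendre's formula: v_p(n!) = Σ_{k ≥ 1} ⌊n / p^k⌋. For p = 31, n = 1883, the terms are:
  ⌊1883/31^1⌋ = ⌊1883/31⌋ = 60
  ⌊1883/31^2⌋ = ⌊1883/961⌋ = 1
(the next term ⌊1883/31^3⌋ = 0, terminating the sum). Summing: v_31(1883!) = 60 + 1 = 61.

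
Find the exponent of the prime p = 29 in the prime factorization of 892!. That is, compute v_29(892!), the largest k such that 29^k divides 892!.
v_29(892!) = 31

Legendre's formula: v_p(n!) = Σ_{k ≥ 1} ⌊n / p^k⌋. For p = 29, n = 892, the terms are:
  ⌊892/29^1⌋ = ⌊892/29⌋ = 30
  ⌊892/29^2⌋ = ⌊892/841⌋ = 1
(the next term ⌊892/29^3⌋ = 0, terminating the sum). Summing: v_29(892!) = 30 + 1 = 31.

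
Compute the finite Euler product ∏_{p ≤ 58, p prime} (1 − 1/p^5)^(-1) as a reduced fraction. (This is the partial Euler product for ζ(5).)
∏ = 16271272514460981588256692497708850770212394550299268449499486458883457010851/15691809316785373562301814354101424660311534867697905028310662923501211484160

The primes p ≤ 58 are [2, 3, 5, 7, 11, 13, 17, 19, 23, 29, 31, 37, 41, 43, 47, 53]. For each prime, (1 − 1/p^5)^(-1) = p^5 / (p^5 − 1). The product is (1 − 1/2^5)^(-1), (1 − 1/3^5)^(-1), (1 − 1/5^5)^(-1), (1 − 1/7^5)^(-1), (1 − 1/11^5)^(-1), (1 − 1/13^5)^(-1), (1 − 1/17^5)^(-1), (1 − 1/19^5)^(-1), (1 − 1/23^5)^(-1), (1 − 1/29^5)^(-1), (1 − 1/31^5)^(-1), (1 − 1/37^5)^(-1), (1 − 1/41^5)^(-1), (1 − 1/43^5)^(-1), (1 − 1/47^5)^(-1), (1 − 1/53^5)^(-1) = ∏ p^5 / (p^5 − 1) = 16271272514460981588256692497708850770212394550299268449499486458883457010851/15691809316785373562301814354101424660311534867697905028310662923501211484160.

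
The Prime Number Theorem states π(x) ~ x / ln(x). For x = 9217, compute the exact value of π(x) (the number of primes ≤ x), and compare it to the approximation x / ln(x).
π(9217) = 1142;  x/ln(x) ≈ 1009.66;  relative error ≈ 11.59%.

Directly count primes up to 9217: π(9217) = 1142. The PNT approximation gives 9217/ln(9217) ≈ 9217/9.12880 ≈ 1009.66. Relative error (π(x) − x/ln(x)) / π(x) ≈ 11.59%; the approximation is known to undercount slightly (Li(x) is a better estimate).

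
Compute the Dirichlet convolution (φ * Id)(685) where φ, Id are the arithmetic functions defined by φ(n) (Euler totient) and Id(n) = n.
(φ * Id)(685) = 2457

Divisors of 685: [1, 5, 137, 685]. For each d | 685:
  d = 1: φ(1) · Id(685/1) = 1 · 685 = 685
  d = 5: φ(5) · Id(685/5) = 4 · 137 = 548
  d = 137: φ(137) · Id(685/137) = 136 · 5 = 680
  d = 685: φ(685) · Id(685/685) = 544 · 1 = 544
Summing: (φ * Id)(685) = 685 + 548 + 680 + 544 = 2457.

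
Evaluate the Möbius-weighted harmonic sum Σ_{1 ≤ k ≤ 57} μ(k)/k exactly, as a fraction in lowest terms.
Σ μ(k)/k = 519973962150962777/32589158477190044730

Values of μ(k) for 1 ≤ k ≤ 57: μ(1) = 1, μ(2) = -1, μ(3) = -1, μ(5) = -1, μ(6) = 1, μ(7) = -1, μ(10) = 1, μ(11) = -1, μ(13) = -1, μ(14) = 1, μ(15) = 1, μ(17) = -1, μ(19) = -1, μ(21) = 1, μ(22) = 1, μ(23) = -1, μ(26) = 1, μ(29) = -1, μ(30) = -1, μ(31) = -1, μ(33) = 1, μ(34) = 1, μ(35) = 1, μ(37) = -1, μ(38) = 1, μ(39) = 1, μ(41) = -1, μ(42) = -1, μ(43) = -1, μ(46) = 1, μ(47) = -1, μ(51) = 1, μ(53) = -1, μ(55) = 1, μ(57) = 1, with μ = 0 on non-squarefree integers. Summing μ(k)/k for k where μ(k) ≠ 0 gives 519973962150962777/32589158477190044730 ≈ 0.0160. (PNT ⟺ this sum → 0 as n → ∞.)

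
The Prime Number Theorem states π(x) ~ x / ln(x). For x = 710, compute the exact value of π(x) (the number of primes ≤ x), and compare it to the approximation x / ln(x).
π(710) = 127;  x/ln(x) ≈ 108.14;  relative error ≈ 14.85%.

Directly count primes up to 710: π(710) = 127. The PNT approximation gives 710/ln(710) ≈ 710/6.56526 ≈ 108.14. Relative error (π(x) − x/ln(x)) / π(x) ≈ 14.85%; the approximation is known to undercount slightly (Li(x) is a better estimate).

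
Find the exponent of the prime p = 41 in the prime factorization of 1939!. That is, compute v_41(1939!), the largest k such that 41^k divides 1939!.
v_41(1939!) = 48

Legendre's formula: v_p(n!) = Σ_{k ≥ 1} ⌊n / p^k⌋. For p = 41, n = 1939, the terms are:
  ⌊1939/41^1⌋ = ⌊1939/41⌋ = 47
  ⌊1939/41^2⌋ = ⌊1939/1681⌋ = 1
(the next term ⌊1939/41^3⌋ = 0, terminating the sum). Summing: v_41(1939!) = 47 + 1 = 48.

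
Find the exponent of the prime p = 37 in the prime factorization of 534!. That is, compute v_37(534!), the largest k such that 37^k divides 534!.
v_37(534!) = 14

Legendre's formula: v_p(n!) = Σ_{k ≥ 1} ⌊n / p^k⌋. For p = 37, n = 534, the terms are:
  ⌊534/37^1⌋ = ⌊534/37⌋ = 14
(the next term ⌊534/37^2⌋ = 0, terminating the sum). Summing: v_37(534!) = 14 = 14.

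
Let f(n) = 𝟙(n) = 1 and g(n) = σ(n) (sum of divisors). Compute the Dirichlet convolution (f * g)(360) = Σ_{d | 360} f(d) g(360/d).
(𝟙 * σ)(360) = 3276

Divisors of 360: [1, 2, 3, 4, 5, 6, 8, 9, 10, 12, 15, 18, 20, 24, 30, 36, 40, 45, 60, 72, 90, 120, 180, 360]. For each d | 360:
  d = 1: 𝟙(1) · σ(360/1) = 1 · 1170 = 1170
  d = 2: 𝟙(2) · σ(360/2) = 1 · 546 = 546
  d = 3: 𝟙(3) · σ(360/3) = 1 · 360 = 360
  d = 4: 𝟙(4) · σ(360/4) = 1 · 234 = 234
  d = 5: 𝟙(5) · σ(360/5) = 1 · 195 = 195
  d = 6: 𝟙(6) · σ(360/6) = 1 · 168 = 168
  d = 8: 𝟙(8) · σ(360/8) = 1 · 78 = 78
  d = 9: 𝟙(9) · σ(360/9) = 1 · 90 = 90
  d = 10: 𝟙(10) · σ(360/10) = 1 · 91 = 91
  d = 12: 𝟙(12) · σ(360/12) = 1 · 72 = 72
  d = 15: 𝟙(15) · σ(360/15) = 1 · 60 = 60
  d = 18: 𝟙(18) · σ(360/18) = 1 · 42 = 42
  d = 20: 𝟙(20) · σ(360/20) = 1 · 39 = 39
  d = 24: 𝟙(24) · σ(360/24) = 1 · 24 = 24
  d = 30: 𝟙(30) · σ(360/30) = 1 · 28 = 28
  d = 36: 𝟙(36) · σ(360/36) = 1 · 18 = 18
  d = 40: 𝟙(40) · σ(360/40) = 1 · 13 = 13
  d = 45: 𝟙(45) · σ(360/45) = 1 · 15 = 15
  d = 60: 𝟙(60) · σ(360/60) = 1 · 12 = 12
  d = 72: 𝟙(72) · σ(360/72) = 1 · 6 = 6
  d = 90: 𝟙(90) · σ(360/90) = 1 · 7 = 7
  d = 120: 𝟙(120) · σ(360/120) = 1 · 4 = 4
  d = 180: 𝟙(180) · σ(360/180) = 1 · 3 = 3
  d = 360: 𝟙(360) · σ(360/360) = 1 · 1 = 1
Summing: (𝟙 * σ)(360) = 1170 + 546 + 360 + 234 + 195 + 168 + 78 + 90 + 91 + 72 + 60 + 42 + 39 + 24 + 28 + 18 + 13 + 15 + 12 + 6 + 7 + 4 + 3 + 1 = 3276.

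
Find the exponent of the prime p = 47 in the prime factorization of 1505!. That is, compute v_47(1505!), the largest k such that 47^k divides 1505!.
v_47(1505!) = 32

Legendre's formula: v_p(n!) = Σ_{k ≥ 1} ⌊n / p^k⌋. For p = 47, n = 1505, the terms are:
  ⌊1505/47^1⌋ = ⌊1505/47⌋ = 32
(the next term ⌊1505/47^2⌋ = 0, terminating the sum). Summing: v_47(1505!) = 32 = 32.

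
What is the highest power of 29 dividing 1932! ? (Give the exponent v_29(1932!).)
v_29(1932!) = 68

Legendre's formula: v_p(n!) = Σ_{k ≥ 1} ⌊n / p^k⌋. For p = 29, n = 1932, the terms are:
  ⌊1932/29^1⌋ = ⌊1932/29⌋ = 66
  ⌊1932/29^2⌋ = ⌊1932/841⌋ = 2
(the next term ⌊1932/29^3⌋ = 0, terminating the sum). Summing: v_29(1932!) = 66 + 2 = 68.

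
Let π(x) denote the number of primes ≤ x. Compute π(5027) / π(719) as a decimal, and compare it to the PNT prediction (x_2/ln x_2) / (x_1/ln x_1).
π(5027)/π(719) = 674/128 ≈ 5.2656;  PNT prediction ≈ 5.3963.

π(719) = 128 and π(5027) = 674, so π(5027)/π(719) ≈ 5.2656. The PNT-predicted ratio is (5027/ln(5027)) / (719/ln(719)) ≈ 5.3963. The two agree to within a few percent, as expected.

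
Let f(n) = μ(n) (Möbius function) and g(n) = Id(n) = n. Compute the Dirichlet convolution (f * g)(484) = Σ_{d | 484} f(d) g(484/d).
(μ * Id)(484) = 220

Divisors of 484: [1, 2, 4, 11, 22, 44, 121, 242, 484]. For each d | 484:
  d = 1: μ(1) · Id(484/1) = 1 · 484 = 484
  d = 2: μ(2) · Id(484/2) = -1 · 242 = -242
  d = 4: μ(4) · Id(484/4) = 0 · 121 = 0
  d = 11: μ(11) · Id(484/11) = -1 · 44 = -44
  d = 22: μ(22) · Id(484/22) = 1 · 22 = 22
  d = 44: μ(44) · Id(484/44) = 0 · 11 = 0
  d = 121: μ(121) · Id(484/121) = 0 · 4 = 0
  d = 242: μ(242) · Id(484/242) = 0 · 2 = 0
  d = 484: μ(484) · Id(484/484) = 0 · 1 = 0
Summing: (μ * Id)(484) = 484 + -242 + 0 + -44 + 22 + 0 + 0 + 0 + 0 = 220.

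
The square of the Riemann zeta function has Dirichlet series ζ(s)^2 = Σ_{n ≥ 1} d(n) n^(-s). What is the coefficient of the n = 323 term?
d(323) = 4

ζ(s)^2 = (Σ 1/m^s)(Σ 1/k^s). The coefficient of 1/n^s in the product is the number of ordered pairs (m, k) with mk = n, which equals d(n). For n = 323, divisors are [1, 17, 19, 323], so d(323) = 4.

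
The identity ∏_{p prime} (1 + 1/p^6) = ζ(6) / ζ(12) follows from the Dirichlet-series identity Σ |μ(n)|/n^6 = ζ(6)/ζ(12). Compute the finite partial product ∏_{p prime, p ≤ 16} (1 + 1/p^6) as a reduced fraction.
∏ = 261167492243135861/256778456493448890

The primes p ≤ 16 are [2, 3, 5, 7, 11, 13]. For each, (1 + 1/p^6) = (p^6 + 1)/p^6. Multiplying these fractions over p ∈ [2, 3, 5, 7, 11, 13] gives 261167492243135861/256778456493448890. (In the limit P → ∞ this tends to ζ(6)/ζ(12).)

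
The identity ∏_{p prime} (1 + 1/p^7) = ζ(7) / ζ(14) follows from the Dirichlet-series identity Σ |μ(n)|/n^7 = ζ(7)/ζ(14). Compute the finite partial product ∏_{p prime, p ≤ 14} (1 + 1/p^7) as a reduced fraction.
∏ = 131129952026000311359081292/130052142598591679794453125

The primes p ≤ 14 are [2, 3, 5, 7, 11, 13]. For each, (1 + 1/p^7) = (p^7 + 1)/p^7. Multiplying these fractions over p ∈ [2, 3, 5, 7, 11, 13] gives 131129952026000311359081292/130052142598591679794453125. (In the limit P → ∞ this tends to ζ(7)/ζ(14).)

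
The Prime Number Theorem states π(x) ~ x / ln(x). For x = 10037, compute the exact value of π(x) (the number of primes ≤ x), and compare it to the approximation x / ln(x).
π(10037) = 1232;  x/ln(x) ≈ 1089.32;  relative error ≈ 11.58%.

Directly count primes up to 10037: π(10037) = 1232. The PNT approximation gives 10037/ln(10037) ≈ 10037/9.21403 ≈ 1089.32. Relative error (π(x) − x/ln(x)) / π(x) ≈ 11.58%; the approximation is known to undercount slightly (Li(x) is a better estimate).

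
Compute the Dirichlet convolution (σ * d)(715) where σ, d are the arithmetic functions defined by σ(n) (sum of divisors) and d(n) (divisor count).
(σ * d)(715) = 1792

Divisors of 715: [1, 5, 11, 13, 55, 65, 143, 715]. For each d | 715:
  d = 1: σ(1) · d(715/1) = 1 · 8 = 8
  d = 5: σ(5) · d(715/5) = 6 · 4 = 24
  d = 11: σ(11) · d(715/11) = 12 · 4 = 48
  d = 13: σ(13) · d(715/13) = 14 · 4 = 56
  d = 55: σ(55) · d(715/55) = 72 · 2 = 144
  d = 65: σ(65) · d(715/65) = 84 · 2 = 168
  d = 143: σ(143) · d(715/143) = 168 · 2 = 336
  d = 715: σ(715) · d(715/715) = 1008 · 1 = 1008
Summing: (σ * d)(715) = 8 + 24 + 48 + 56 + 144 + 168 + 336 + 1008 = 1792.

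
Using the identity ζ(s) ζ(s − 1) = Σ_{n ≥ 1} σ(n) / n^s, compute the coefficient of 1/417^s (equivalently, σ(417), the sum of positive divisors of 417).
σ(417) = 560

In the product (Σ m^0/m^s)(Σ k / k^s) = Σ (Σ_{d | n} d) / n^s, the coefficient of 1/n^s is σ(n) = Σ_{d | n} d. For n = 417, divisors are [1, 3, 139, 417]; summing: σ(417) = 560.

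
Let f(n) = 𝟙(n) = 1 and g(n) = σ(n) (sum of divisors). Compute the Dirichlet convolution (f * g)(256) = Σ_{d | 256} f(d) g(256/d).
(𝟙 * σ)(256) = 1013

Divisors of 256: [1, 2, 4, 8, 16, 32, 64, 128, 256]. For each d | 256:
  d = 1: 𝟙(1) · σ(256/1) = 1 · 511 = 511
  d = 2: 𝟙(2) · σ(256/2) = 1 · 255 = 255
  d = 4: 𝟙(4) · σ(256/4) = 1 · 127 = 127
  d = 8: 𝟙(8) · σ(256/8) = 1 · 63 = 63
  d = 16: 𝟙(16) · σ(256/16) = 1 · 31 = 31
  d = 32: 𝟙(32) · σ(256/32) = 1 · 15 = 15
  d = 64: 𝟙(64) · σ(256/64) = 1 · 7 = 7
  d = 128: 𝟙(128) · σ(256/128) = 1 · 3 = 3
  d = 256: 𝟙(256) · σ(256/256) = 1 · 1 = 1
Summing: (𝟙 * σ)(256) = 511 + 255 + 127 + 63 + 31 + 15 + 7 + 3 + 1 = 1013.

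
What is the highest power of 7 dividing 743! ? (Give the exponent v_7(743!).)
v_7(743!) = 123

Legendre's formula: v_p(n!) = Σ_{k ≥ 1} ⌊n / p^k⌋. For p = 7, n = 743, the terms are:
  ⌊743/7^1⌋ = ⌊743/7⌋ = 106
  ⌊743/7^2⌋ = ⌊743/49⌋ = 15
  ⌊743/7^3⌋ = ⌊743/343⌋ = 2
(the next term ⌊743/7^4⌋ = 0, terminating the sum). Summing: v_7(743!) = 106 + 15 + 2 = 123.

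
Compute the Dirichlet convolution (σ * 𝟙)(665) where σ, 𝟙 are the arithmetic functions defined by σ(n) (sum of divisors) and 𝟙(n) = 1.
(σ * 𝟙)(665) = 1323

Divisors of 665: [1, 5, 7, 19, 35, 95, 133, 665]. For each d | 665:
  d = 1: σ(1) · 𝟙(665/1) = 1 · 1 = 1
  d = 5: σ(5) · 𝟙(665/5) = 6 · 1 = 6
  d = 7: σ(7) · 𝟙(665/7) = 8 · 1 = 8
  d = 19: σ(19) · 𝟙(665/19) = 20 · 1 = 20
  d = 35: σ(35) · 𝟙(665/35) = 48 · 1 = 48
  d = 95: σ(95) · 𝟙(665/95) = 120 · 1 = 120
  d = 133: σ(133) · 𝟙(665/133) = 160 · 1 = 160
  d = 665: σ(665) · 𝟙(665/665) = 960 · 1 = 960
Summing: (σ * 𝟙)(665) = 1 + 6 + 8 + 20 + 48 + 120 + 160 + 960 = 1323.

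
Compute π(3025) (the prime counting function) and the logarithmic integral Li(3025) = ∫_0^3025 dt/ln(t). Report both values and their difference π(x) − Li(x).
π(3025) = 434;  Li(3025) ≈ 445.88;  π(x) − Li(x) ≈ -11.88.

Direct count of primes ≤ 3025 gives π(3025) = 434. Numerical evaluation of the logarithmic integral gives Li(3025) ≈ 445.88. The difference π(x) − Li(x) ≈ -11.88 is typically negative for small/moderate x (Li(x) overestimates), though Littlewood's theorem shows this sign changes infinitely often.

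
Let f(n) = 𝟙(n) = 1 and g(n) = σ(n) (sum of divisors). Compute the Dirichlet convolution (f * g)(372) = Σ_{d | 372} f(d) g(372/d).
(𝟙 * σ)(372) = 1815

Divisors of 372: [1, 2, 3, 4, 6, 12, 31, 62, 93, 124, 186, 372]. For each d | 372:
  d = 1: 𝟙(1) · σ(372/1) = 1 · 896 = 896
  d = 2: 𝟙(2) · σ(372/2) = 1 · 384 = 384
  d = 3: 𝟙(3) · σ(372/3) = 1 · 224 = 224
  d = 4: 𝟙(4) · σ(372/4) = 1 · 128 = 128
  d = 6: 𝟙(6) · σ(372/6) = 1 · 96 = 96
  d = 12: 𝟙(12) · σ(372/12) = 1 · 32 = 32
  d = 31: 𝟙(31) · σ(372/31) = 1 · 28 = 28
  d = 62: 𝟙(62) · σ(372/62) = 1 · 12 = 12
  d = 93: 𝟙(93) · σ(372/93) = 1 · 7 = 7
  d = 124: 𝟙(124) · σ(372/124) = 1 · 4 = 4
  d = 186: 𝟙(186) · σ(372/186) = 1 · 3 = 3
  d = 372: 𝟙(372) · σ(372/372) = 1 · 1 = 1
Summing: (𝟙 * σ)(372) = 896 + 384 + 224 + 128 + 96 + 32 + 28 + 12 + 7 + 4 + 3 + 1 = 1815.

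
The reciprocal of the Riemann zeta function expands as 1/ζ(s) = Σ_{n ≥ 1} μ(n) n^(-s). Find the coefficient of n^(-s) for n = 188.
μ(188) = 0

Factor n = 188 = 2^2 · 47. μ(n) = 0 if any exponent ≥ 2 (not squarefree); otherwise μ(n) = (−1)^{ω(n)} where ω(n) is the number of distinct prime factors. Applying: μ(188) = 0.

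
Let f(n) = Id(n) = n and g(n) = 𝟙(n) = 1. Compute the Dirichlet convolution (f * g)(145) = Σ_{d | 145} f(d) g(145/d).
(Id * 𝟙)(145) = 180

Divisors of 145: [1, 5, 29, 145]. For each d | 145:
  d = 1: Id(1) · 𝟙(145/1) = 1 · 1 = 1
  d = 5: Id(5) · 𝟙(145/5) = 5 · 1 = 5
  d = 29: Id(29) · 𝟙(145/29) = 29 · 1 = 29
  d = 145: Id(145) · 𝟙(145/145) = 145 · 1 = 145
Summing: (Id * 𝟙)(145) = 1 + 5 + 29 + 145 = 180.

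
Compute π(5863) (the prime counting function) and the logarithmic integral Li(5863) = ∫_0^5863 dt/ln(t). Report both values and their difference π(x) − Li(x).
π(5863) = 771;  Li(5863) ≈ 784.65;  π(x) − Li(x) ≈ -13.65.

Direct count of primes ≤ 5863 gives π(5863) = 771. Numerical evaluation of the logarithmic integral gives Li(5863) ≈ 784.65. The difference π(x) − Li(x) ≈ -13.65 is typically negative for small/moderate x (Li(x) overestimates), though Littlewood's theorem shows this sign changes infinitely often.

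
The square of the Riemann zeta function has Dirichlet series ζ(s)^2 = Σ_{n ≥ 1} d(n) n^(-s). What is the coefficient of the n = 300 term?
d(300) = 18

ζ(s)^2 = (Σ 1/m^s)(Σ 1/k^s). The coefficient of 1/n^s in the product is the number of ordered pairs (m, k) with mk = n, which equals d(n). For n = 300, divisors are [1, 2, 3, 4, 5, 6, 10, 12, 15, 20, 25, 30, 50, 60, 75, 100, 150, 300], so d(300) = 18.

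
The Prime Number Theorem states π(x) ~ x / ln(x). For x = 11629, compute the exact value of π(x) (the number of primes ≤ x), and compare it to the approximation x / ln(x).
π(11629) = 1398;  x/ln(x) ≈ 1242.25;  relative error ≈ 11.14%.

Directly count primes up to 11629: π(11629) = 1398. The PNT approximation gives 11629/ln(11629) ≈ 11629/9.36126 ≈ 1242.25. Relative error (π(x) − x/ln(x)) / π(x) ≈ 11.14%; the approximation is known to undercount slightly (Li(x) is a better estimate).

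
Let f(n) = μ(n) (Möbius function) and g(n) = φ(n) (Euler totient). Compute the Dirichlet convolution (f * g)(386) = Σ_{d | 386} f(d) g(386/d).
(μ * φ)(386) = 0

Divisors of 386: [1, 2, 193, 386]. For each d | 386:
  d = 1: μ(1) · φ(386/1) = 1 · 192 = 192
  d = 2: μ(2) · φ(386/2) = -1 · 192 = -192
  d = 193: μ(193) · φ(386/193) = -1 · 1 = -1
  d = 386: μ(386) · φ(386/386) = 1 · 1 = 1
Summing: (μ * φ)(386) = 192 + -192 + -1 + 1 = 0.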